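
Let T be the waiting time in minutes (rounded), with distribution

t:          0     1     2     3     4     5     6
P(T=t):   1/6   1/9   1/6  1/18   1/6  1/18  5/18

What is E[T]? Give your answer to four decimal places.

E[T] = Σ t·P(T=t)
 = 0·1/6 + 1·1/9 + 2·1/6 + 3·1/18 + 4·1/6 + 5·1/18 + 6·5/18
 = 0 + 1/9 + 1/3 + 1/6 + 2/3 + 5/18 + 5/3
 = 29/9

3.2222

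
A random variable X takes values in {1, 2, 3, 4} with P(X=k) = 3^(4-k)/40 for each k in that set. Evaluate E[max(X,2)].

2.125

E[max(X,2)] = Σ max(x,2)·P(X=x)
 = 2·27/40 + 2·9/40 + 3·3/40 + 4·1/40
 = 27/20 + 9/20 + 9/40 + 1/10
 = 17/8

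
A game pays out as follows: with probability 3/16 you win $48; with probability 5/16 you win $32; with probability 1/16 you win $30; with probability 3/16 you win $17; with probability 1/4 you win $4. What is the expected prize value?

E[payout] = 48·3/16 + 32·5/16 + 30·1/16 + 17·3/16 + 4·1/4
 = 9 + 10 + 15/8 + 51/16 + 1
 = 401/16

25.0625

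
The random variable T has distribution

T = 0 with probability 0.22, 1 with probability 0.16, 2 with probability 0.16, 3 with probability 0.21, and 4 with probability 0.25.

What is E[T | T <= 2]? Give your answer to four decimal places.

0.8889

P(T <= 2) = 0.22 + 0.16 + 0.16 = 0.54.
E[T | T <= 2] = [0·0.22 + 1·0.16 + 2·0.16] / 0.54
 = 0.48 / 0.54
 = 8/9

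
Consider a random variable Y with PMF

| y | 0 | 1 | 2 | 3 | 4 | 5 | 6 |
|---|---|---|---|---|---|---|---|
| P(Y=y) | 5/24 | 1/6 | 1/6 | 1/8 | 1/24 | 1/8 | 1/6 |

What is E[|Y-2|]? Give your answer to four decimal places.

E[|Y-2|] = Σ |y-2|·P(Y=y)
 = 2·5/24 + 1·1/6 + 0·1/6 + 1·1/8 + 2·1/24 + 3·1/8 + 4·1/6
 = 5/12 + 1/6 + 0 + 1/8 + 1/12 + 3/8 + 2/3
 = 11/6

1.8333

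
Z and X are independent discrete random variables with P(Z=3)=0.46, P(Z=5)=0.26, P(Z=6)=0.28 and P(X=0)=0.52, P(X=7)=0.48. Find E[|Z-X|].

3.5344

E[|Z-X|] = Σ_z Σ_x |z-x| · P(Z=z)P(X=x)
 = 3·0.2392 + 4·0.2208 + 5·0.1352 + 2·0.1248 + 6·0.1456 + 1·0.1344
 = 0.7176 + 0.8832 + 0.676 + 0.2496 + 0.8736 + 0.1344
 = 3.5344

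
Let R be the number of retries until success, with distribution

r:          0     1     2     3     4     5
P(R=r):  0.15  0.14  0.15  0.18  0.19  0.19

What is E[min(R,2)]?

1.56

E[min(R,2)] = Σ min(r,2)·P(R=r)
 = 0·0.15 + 1·0.14 + 2·0.15 + 2·0.18 + 2·0.19 + 2·0.19
 = 0 + 0.14 + 0.3 + 0.36 + 0.38 + 0.38
 = 1.56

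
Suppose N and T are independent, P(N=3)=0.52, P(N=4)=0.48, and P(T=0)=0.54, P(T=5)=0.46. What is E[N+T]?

5.78

E[N+T] = Σ_n Σ_t (n+t) · P(N=n)P(T=t)
 = 3·0.2808 + 8·0.2392 + 4·0.2592 + 9·0.2208
 = 0.8424 + 1.9136 + 1.0368 + 1.9872
 = 5.78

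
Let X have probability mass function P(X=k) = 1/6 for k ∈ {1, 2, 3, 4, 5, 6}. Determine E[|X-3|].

E[|X-3|] = Σ |x-3|·P(X=x)
 = 2·1/6 + 1·1/6 + 0·1/6 + 1·1/6 + 2·1/6 + 3·1/6
 = 1/3 + 1/6 + 0 + 1/6 + 1/3 + 1/2
 = 3/2

1.5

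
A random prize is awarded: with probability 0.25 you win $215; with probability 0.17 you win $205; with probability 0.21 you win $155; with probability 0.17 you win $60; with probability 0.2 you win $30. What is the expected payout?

E[payout] = 215·0.25 + 205·0.17 + 155·0.21 + 60·0.17 + 30·0.2
 = 53.75 + 34.85 + 32.55 + 10.2 + 6
 = 137.35

137.35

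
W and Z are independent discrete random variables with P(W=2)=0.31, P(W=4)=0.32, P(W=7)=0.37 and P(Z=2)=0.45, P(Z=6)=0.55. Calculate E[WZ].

18.858

E[WZ] = Σ_w Σ_z wz · P(W=w)P(Z=z)
 = 4·0.1395 + 12·0.1705 + 8·0.144 + 24·0.176 + 14·0.1665 + 42·0.2035
 = 0.558 + 2.046 + 1.152 + 4.224 + 2.331 + 8.547
 = 18.858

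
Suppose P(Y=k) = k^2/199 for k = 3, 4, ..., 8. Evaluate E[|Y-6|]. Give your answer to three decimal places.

1.312

E[|Y-6|] = Σ |y-6|·P(Y=y)
 = 3·9/199 + 2·16/199 + 1·25/199 + 0·36/199 + 1·49/199 + 2·64/199
 = 27/199 + 32/199 + 25/199 + 0 + 49/199 + 128/199
 = 261/199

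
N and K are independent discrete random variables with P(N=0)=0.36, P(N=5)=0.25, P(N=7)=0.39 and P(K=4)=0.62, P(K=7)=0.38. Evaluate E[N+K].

9.12

E[N+K] = Σ_n Σ_k (n+k) · P(N=n)P(K=k)
 = 4·0.2232 + 7·0.1368 + 9·0.155 + 12·0.095 + 11·0.2418 + 14·0.1482
 = 0.8928 + 0.9576 + 1.395 + 1.14 + 2.6598 + 2.0748
 = 9.12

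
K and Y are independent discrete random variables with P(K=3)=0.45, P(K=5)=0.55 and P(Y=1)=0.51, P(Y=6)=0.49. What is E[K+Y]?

7.55

E[K+Y] = Σ_k Σ_y (k+y) · P(K=k)P(Y=y)
 = 4·0.2295 + 9·0.2205 + 6·0.2805 + 11·0.2695
 = 0.918 + 1.9845 + 1.683 + 2.9645
 = 7.55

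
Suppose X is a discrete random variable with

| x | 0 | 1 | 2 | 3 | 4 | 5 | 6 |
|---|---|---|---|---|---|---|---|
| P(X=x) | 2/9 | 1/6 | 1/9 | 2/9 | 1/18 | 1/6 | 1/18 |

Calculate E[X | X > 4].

P(X > 4) = 1/6 + 1/18 = 2/9.
E[X | X > 4] = [5·1/6 + 6·1/18] / (2/9)
 = 7/6 / (2/9)
 = 21/4

5.25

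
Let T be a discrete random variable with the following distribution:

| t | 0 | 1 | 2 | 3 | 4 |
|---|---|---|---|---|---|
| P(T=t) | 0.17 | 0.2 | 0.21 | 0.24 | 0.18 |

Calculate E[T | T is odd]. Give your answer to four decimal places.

P(T is odd) = 0.2 + 0.24 = 0.44.
E[T | T is odd] = [1·0.2 + 3·0.24] / 0.44
 = 0.92 / 0.44
 = 23/11

2.0909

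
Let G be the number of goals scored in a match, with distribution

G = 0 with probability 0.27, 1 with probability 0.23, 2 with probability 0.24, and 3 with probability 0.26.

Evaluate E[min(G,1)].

E[min(G,1)] = Σ min(g,1)·P(G=g)
 = 0·0.27 + 1·0.23 + 1·0.24 + 1·0.26
 = 0 + 0.23 + 0.24 + 0.26
 = 0.73

0.73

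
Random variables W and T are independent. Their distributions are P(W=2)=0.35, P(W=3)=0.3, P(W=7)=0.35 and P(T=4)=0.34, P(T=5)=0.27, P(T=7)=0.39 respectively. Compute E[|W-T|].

2.482

E[|W-T|] = Σ_w Σ_t |w-t| · P(W=w)P(T=t)
 = 2·0.119 + 3·0.0945 + 5·0.1365 + 1·0.102 + 2·0.081 + 4·0.117 + 3·0.119 + 2·0.0945 + 0·0.1365
 = 0.238 + 0.2835 + 0.6825 + 0.102 + 0.162 + 0.468 + 0.357 + 0.189 + 0
 = 2.482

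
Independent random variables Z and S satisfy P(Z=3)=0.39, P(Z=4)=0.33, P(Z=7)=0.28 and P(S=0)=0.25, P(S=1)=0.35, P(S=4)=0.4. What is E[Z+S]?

6.4

E[Z+S] = Σ_z Σ_s (z+s) · P(Z=z)P(S=s)
 = 3·0.0975 + 4·0.1365 + 7·0.156 + 4·0.0825 + 5·0.1155 + 8·0.132 + 7·0.07 + 8·0.098 + 11·0.112
 = 0.2925 + 0.546 + 1.092 + 0.33 + 0.5775 + 1.056 + 0.49 + 0.784 + 1.232
 = 6.4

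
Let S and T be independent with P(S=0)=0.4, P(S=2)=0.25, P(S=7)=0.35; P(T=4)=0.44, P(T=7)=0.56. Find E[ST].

E[ST] = Σ_s Σ_t st · P(S=s)P(T=t)
 = 0·0.176 + 0·0.224 + 8·0.11 + 14·0.14 + 28·0.154 + 49·0.196
 = 0 + 0 + 0.88 + 1.96 + 4.312 + 9.604
 = 16.756

16.756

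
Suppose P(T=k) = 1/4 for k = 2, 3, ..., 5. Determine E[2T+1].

E[2T+1] = Σ (2t+1)·P(T=t)
 = 5·1/4 + 7·1/4 + 9·1/4 + 11·1/4
 = 5/4 + 7/4 + 9/4 + 11/4
 = 8

8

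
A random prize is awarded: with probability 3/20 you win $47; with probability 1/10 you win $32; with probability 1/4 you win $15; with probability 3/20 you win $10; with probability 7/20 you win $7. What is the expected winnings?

17.95

E[payout] = 47·3/20 + 32·1/10 + 15·1/4 + 10·3/20 + 7·7/20
 = 141/20 + 16/5 + 15/4 + 3/2 + 49/20
 = 359/20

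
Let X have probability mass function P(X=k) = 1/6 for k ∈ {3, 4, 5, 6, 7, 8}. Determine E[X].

5.5

E[X] = Σ x·P(X=x)
 = 3·1/6 + 4·1/6 + 5·1/6 + 6·1/6 + 7·1/6 + 8·1/6
 = 1/2 + 2/3 + 5/6 + 1 + 7/6 + 4/3
 = 11/2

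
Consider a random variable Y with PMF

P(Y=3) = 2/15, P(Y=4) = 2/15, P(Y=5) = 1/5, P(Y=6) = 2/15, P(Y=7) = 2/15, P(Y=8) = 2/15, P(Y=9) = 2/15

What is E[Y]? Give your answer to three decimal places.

5.933

E[Y] = Σ y·P(Y=y)
 = 3·2/15 + 4·2/15 + 5·1/5 + 6·2/15 + 7·2/15 + 8·2/15 + 9·2/15
 = 2/5 + 8/15 + 1 + 4/5 + 14/15 + 16/15 + 6/5
 = 89/15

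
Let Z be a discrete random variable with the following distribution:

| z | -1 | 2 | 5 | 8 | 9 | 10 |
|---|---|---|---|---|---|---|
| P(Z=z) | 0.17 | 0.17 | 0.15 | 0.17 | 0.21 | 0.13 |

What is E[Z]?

E[Z] = Σ z·P(Z=z)
 = (-1)·0.17 + 2·0.17 + 5·0.15 + 8·0.17 + 9·0.21 + 10·0.13
 = (-0.17) + 0.34 + 0.75 + 1.36 + 1.89 + 1.3
 = 5.47

5.47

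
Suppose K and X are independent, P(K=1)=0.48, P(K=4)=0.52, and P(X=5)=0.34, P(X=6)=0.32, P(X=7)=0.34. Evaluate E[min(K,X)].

E[min(K,X)] = Σ_k Σ_x min(k,x) · P(K=k)P(X=x)
 = 1·0.1632 + 1·0.1536 + 1·0.1632 + 4·0.1768 + 4·0.1664 + 4·0.1768
 = 0.1632 + 0.1536 + 0.1632 + 0.7072 + 0.6656 + 0.7072
 = 2.56

2.56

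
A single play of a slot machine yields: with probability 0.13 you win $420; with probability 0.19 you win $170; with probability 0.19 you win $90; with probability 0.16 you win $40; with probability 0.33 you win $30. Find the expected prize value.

120.3

E[payout] = 420·0.13 + 170·0.19 + 90·0.19 + 40·0.16 + 30·0.33
 = 54.6 + 32.3 + 17.1 + 6.4 + 9.9
 = 120.3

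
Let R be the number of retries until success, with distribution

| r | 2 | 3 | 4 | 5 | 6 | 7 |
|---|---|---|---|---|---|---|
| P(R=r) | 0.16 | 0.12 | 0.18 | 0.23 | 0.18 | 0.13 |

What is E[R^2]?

E[R^2] = Σ r^2·P(R=r)
 = 4·0.16 + 9·0.12 + 16·0.18 + 25·0.23 + 36·0.18 + 49·0.13
 = 0.64 + 1.08 + 2.88 + 5.75 + 6.48 + 6.37
 = 23.2

23.2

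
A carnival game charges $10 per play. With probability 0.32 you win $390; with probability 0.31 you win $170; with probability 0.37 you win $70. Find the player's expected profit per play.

193.4

E[payout] = 390·0.32 + 170·0.31 + 70·0.37
 = 124.8 + 52.7 + 25.9
 = 203.4
Net = 203.4 - 10 = 193.4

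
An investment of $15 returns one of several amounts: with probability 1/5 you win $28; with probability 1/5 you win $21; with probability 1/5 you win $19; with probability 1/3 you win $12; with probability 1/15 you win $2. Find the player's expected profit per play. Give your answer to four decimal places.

E[payout] = 28·1/5 + 21·1/5 + 19·1/5 + 12·1/3 + 2·1/15
 = 28/5 + 21/5 + 19/5 + 4 + 2/15
 = 266/15
Net = 266/15 - 15 = 41/15

2.7333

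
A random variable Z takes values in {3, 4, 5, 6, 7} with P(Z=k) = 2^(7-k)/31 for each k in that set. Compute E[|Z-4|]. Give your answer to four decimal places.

E[|Z-4|] = Σ |z-4|·P(Z=z)
 = 1·16/31 + 0·8/31 + 1·4/31 + 2·2/31 + 3·1/31
 = 16/31 + 0 + 4/31 + 4/31 + 3/31
 = 27/31

0.8710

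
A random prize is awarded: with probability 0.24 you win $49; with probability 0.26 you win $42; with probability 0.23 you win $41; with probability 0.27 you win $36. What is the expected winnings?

E[payout] = 49·0.24 + 42·0.26 + 41·0.23 + 36·0.27
 = 11.76 + 10.92 + 9.43 + 9.72
 = 41.83

41.83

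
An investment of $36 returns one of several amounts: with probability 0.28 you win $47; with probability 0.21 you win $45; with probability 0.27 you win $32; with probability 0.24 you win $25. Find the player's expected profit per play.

1.25

E[payout] = 47·0.28 + 45·0.21 + 32·0.27 + 25·0.24
 = 13.16 + 9.45 + 8.64 + 6
 = 37.25
Net = 37.25 - 36 = 1.25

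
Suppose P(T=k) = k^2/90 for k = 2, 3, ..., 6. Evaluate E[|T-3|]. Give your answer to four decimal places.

E[|T-3|] = Σ |t-3|·P(T=t)
 = 1·2/45 + 0·1/10 + 1·8/45 + 2·5/18 + 3·2/5
 = 2/45 + 0 + 8/45 + 5/9 + 6/5
 = 89/45

1.9778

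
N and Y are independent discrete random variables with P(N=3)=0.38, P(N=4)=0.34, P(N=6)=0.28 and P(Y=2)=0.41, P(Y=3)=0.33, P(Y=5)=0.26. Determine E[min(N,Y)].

2.824

E[min(N,Y)] = Σ_n Σ_y min(n,y) · P(N=n)P(Y=y)
 = 2·0.1558 + 3·0.1254 + 3·0.0988 + 2·0.1394 + 3·0.1122 + 4·0.0884 + 2·0.1148 + 3·0.0924 + 5·0.0728
 = 0.3116 + 0.3762 + 0.2964 + 0.2788 + 0.3366 + 0.3536 + 0.2296 + 0.2772 + 0.364
 = 2.824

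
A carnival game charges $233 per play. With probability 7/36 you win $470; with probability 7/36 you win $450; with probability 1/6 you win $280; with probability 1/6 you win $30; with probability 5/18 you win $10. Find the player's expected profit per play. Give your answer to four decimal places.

E[payout] = 470·7/36 + 450·7/36 + 280·1/6 + 30·1/6 + 10·5/18
 = 1645/18 + 175/2 + 140/3 + 5 + 25/9
 = 700/3
Net = 700/3 - 233 = 1/3

0.3333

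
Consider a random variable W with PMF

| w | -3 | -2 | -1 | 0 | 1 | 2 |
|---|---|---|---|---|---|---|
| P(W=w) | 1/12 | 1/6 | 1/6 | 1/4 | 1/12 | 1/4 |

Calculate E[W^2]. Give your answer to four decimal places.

2.6667

E[W^2] = Σ w^2·P(W=w)
 = 9·1/12 + 4·1/6 + 1·1/6 + 0·1/4 + 1·1/12 + 4·1/4
 = 3/4 + 2/3 + 1/6 + 0 + 1/12 + 1
 = 8/3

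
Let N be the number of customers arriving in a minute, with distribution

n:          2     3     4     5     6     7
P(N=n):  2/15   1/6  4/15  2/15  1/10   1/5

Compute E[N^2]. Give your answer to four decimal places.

23.0333

E[N^2] = Σ n^2·P(N=n)
 = 4·2/15 + 9·1/6 + 16·4/15 + 25·2/15 + 36·1/10 + 49·1/5
 = 8/15 + 3/2 + 64/15 + 10/3 + 18/5 + 49/5
 = 691/30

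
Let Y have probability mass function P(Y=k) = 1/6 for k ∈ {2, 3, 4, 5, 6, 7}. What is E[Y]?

4.5

E[Y] = Σ y·P(Y=y)
 = 2·1/6 + 3·1/6 + 4·1/6 + 5·1/6 + 6·1/6 + 7·1/6
 = 1/3 + 1/2 + 2/3 + 5/6 + 1 + 7/6
 = 9/2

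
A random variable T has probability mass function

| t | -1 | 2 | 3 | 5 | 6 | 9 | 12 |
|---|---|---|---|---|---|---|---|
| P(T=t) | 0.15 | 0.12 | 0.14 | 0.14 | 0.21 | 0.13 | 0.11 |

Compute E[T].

E[T] = Σ t·P(T=t)
 = (-1)·0.15 + 2·0.12 + 3·0.14 + 5·0.14 + 6·0.21 + 9·0.13 + 12·0.11
 = (-0.15) + 0.24 + 0.42 + 0.7 + 1.26 + 1.17 + 1.32
 = 4.96

4.96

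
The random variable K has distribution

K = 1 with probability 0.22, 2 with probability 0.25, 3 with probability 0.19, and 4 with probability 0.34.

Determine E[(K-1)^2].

4.07

E[(K-1)^2] = Σ (k-1)^2·P(K=k)
 = 0·0.22 + 1·0.25 + 4·0.19 + 9·0.34
 = 0 + 0.25 + 0.76 + 3.06
 = 4.07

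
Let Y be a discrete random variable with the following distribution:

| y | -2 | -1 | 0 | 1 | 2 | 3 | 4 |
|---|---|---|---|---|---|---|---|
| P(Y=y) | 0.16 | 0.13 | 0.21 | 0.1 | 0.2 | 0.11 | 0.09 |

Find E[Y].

E[Y] = Σ y·P(Y=y)
 = (-2)·0.16 + (-1)·0.13 + 0·0.21 + 1·0.1 + 2·0.2 + 3·0.11 + 4·0.09
 = (-0.32) + (-0.13) + 0 + 0.1 + 0.4 + 0.33 + 0.36
 = 0.74

0.74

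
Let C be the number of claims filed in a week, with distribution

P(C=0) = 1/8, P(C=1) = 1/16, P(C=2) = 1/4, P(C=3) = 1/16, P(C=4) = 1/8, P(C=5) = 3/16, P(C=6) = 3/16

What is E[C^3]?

E[C^3] = Σ c^3·P(C=c)
 = 0·1/8 + 1·1/16 + 8·1/4 + 27·1/16 + 64·1/8 + 125·3/16 + 216·3/16
 = 0 + 1/16 + 2 + 27/16 + 8 + 375/16 + 81/2
 = 1211/16

75.6875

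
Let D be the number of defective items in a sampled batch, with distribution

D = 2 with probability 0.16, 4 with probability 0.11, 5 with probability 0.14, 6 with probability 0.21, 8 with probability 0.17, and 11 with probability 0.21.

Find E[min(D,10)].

E[min(D,10)] = Σ min(d,10)·P(D=d)
 = 2·0.16 + 4·0.11 + 5·0.14 + 6·0.21 + 8·0.17 + 10·0.21
 = 0.32 + 0.44 + 0.7 + 1.26 + 1.36 + 2.1
 = 6.18

6.18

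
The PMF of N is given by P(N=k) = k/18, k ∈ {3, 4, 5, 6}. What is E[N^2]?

24

E[N^2] = Σ n^2·P(N=n)
 = 9·1/6 + 16·2/9 + 25·5/18 + 36·1/3
 = 3/2 + 32/9 + 125/18 + 12
 = 24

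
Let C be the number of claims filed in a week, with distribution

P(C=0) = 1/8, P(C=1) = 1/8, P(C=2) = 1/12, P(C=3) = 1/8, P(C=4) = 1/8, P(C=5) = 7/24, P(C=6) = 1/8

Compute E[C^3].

75.625

E[C^3] = Σ c^3·P(C=c)
 = 0·1/8 + 1·1/8 + 8·1/12 + 27·1/8 + 64·1/8 + 125·7/24 + 216·1/8
 = 0 + 1/8 + 2/3 + 27/8 + 8 + 875/24 + 27
 = 605/8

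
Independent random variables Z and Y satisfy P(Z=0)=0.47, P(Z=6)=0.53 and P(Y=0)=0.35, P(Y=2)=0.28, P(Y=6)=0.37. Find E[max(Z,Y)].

E[max(Z,Y)] = Σ_z Σ_y max(z,y) · P(Z=z)P(Y=y)
 = 0·0.1645 + 2·0.1316 + 6·0.1739 + 6·0.1855 + 6·0.1484 + 6·0.1961
 = 0 + 0.2632 + 1.0434 + 1.113 + 0.8904 + 1.1766
 = 4.4866

4.4866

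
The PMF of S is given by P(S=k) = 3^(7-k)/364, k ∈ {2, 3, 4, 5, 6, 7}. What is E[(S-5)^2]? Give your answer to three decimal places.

6.992

E[(S-5)^2] = Σ (s-5)^2·P(S=s)
 = 9·243/364 + 4·81/364 + 1·27/364 + 0·9/364 + 1·3/364 + 4·1/364
 = 2187/364 + 81/91 + 27/364 + 0 + 3/364 + 1/91
 = 2545/364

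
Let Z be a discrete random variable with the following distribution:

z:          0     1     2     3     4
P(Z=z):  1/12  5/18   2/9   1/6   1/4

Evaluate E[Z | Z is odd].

1.75

P(Z is odd) = 5/18 + 1/6 = 4/9.
E[Z | Z is odd] = [1·5/18 + 3·1/6] / (4/9)
 = 7/9 / (4/9)
 = 7/4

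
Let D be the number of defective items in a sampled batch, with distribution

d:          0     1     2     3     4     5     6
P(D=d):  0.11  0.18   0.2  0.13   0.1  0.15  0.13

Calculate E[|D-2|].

E[|D-2|] = Σ |d-2|·P(D=d)
 = 2·0.11 + 1·0.18 + 0·0.2 + 1·0.13 + 2·0.1 + 3·0.15 + 4·0.13
 = 0.22 + 0.18 + 0 + 0.13 + 0.2 + 0.45 + 0.52
 = 1.7

1.7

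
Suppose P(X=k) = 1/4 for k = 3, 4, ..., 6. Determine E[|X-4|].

1

E[|X-4|] = Σ |x-4|·P(X=x)
 = 1·1/4 + 0·1/4 + 1·1/4 + 2·1/4
 = 1/4 + 0 + 1/4 + 1/2
 = 1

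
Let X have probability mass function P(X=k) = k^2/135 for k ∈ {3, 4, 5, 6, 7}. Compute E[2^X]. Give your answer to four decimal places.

71.8815

E[2^X] = Σ 2^x·P(X=x)
 = 8·1/15 + 16·16/135 + 32·5/27 + 64·4/15 + 128·49/135
 = 8/15 + 256/135 + 160/27 + 256/15 + 6272/135
 = 9704/135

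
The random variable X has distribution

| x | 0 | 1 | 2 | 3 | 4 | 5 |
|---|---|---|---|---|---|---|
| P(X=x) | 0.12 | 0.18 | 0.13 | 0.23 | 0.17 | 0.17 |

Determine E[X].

2.66

E[X] = Σ x·P(X=x)
 = 0·0.12 + 1·0.18 + 2·0.13 + 3·0.23 + 4·0.17 + 5·0.17
 = 0 + 0.18 + 0.26 + 0.69 + 0.68 + 0.85
 = 2.66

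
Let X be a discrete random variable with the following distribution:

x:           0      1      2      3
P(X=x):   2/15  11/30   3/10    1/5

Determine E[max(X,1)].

E[max(X,1)] = Σ max(x,1)·P(X=x)
 = 1·2/15 + 1·11/30 + 2·3/10 + 3·1/5
 = 2/15 + 11/30 + 3/5 + 3/5
 = 17/10

1.7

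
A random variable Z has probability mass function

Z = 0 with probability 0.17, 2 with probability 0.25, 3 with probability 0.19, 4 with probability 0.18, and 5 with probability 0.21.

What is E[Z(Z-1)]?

E[Z(Z-1)] = Σ z(z-1)·P(Z=z)
 = 0·0.17 + 2·0.25 + 6·0.19 + 12·0.18 + 20·0.21
 = 0 + 0.5 + 1.14 + 2.16 + 4.2
 = 8

8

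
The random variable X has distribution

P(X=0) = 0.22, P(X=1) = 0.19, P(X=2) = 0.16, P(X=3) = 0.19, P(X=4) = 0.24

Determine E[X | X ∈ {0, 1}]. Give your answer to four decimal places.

P(X ∈ {0, 1}) = 0.22 + 0.19 = 0.41.
E[X | X ∈ {0, 1}] = [0·0.22 + 1·0.19] / 0.41
 = 0.19 / 0.41
 = 19/41

0.4634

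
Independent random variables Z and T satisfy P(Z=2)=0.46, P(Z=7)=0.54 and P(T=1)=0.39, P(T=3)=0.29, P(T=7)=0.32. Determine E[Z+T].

E[Z+T] = Σ_z Σ_t (z+t) · P(Z=z)P(T=t)
 = 3·0.1794 + 5·0.1334 + 9·0.1472 + 8·0.2106 + 10·0.1566 + 14·0.1728
 = 0.5382 + 0.667 + 1.3248 + 1.6848 + 1.566 + 2.4192
 = 8.2

8.2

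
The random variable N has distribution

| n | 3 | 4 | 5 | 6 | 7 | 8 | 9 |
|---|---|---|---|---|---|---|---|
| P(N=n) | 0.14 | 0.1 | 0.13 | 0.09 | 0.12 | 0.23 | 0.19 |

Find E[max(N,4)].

6.54

E[max(N,4)] = Σ max(n,4)·P(N=n)
 = 4·0.14 + 4·0.1 + 5·0.13 + 6·0.09 + 7·0.12 + 8·0.23 + 9·0.19
 = 0.56 + 0.4 + 0.65 + 0.54 + 0.84 + 1.84 + 1.71
 = 6.54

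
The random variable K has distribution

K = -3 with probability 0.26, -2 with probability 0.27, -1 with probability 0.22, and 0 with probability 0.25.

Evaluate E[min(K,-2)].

-2.26

E[min(K,-2)] = Σ min(k,-2)·P(K=k)
 = (-3)·0.26 + (-2)·0.27 + (-2)·0.22 + (-2)·0.25
 = (-0.78) + (-0.54) + (-0.44) + (-0.5)
 = -2.26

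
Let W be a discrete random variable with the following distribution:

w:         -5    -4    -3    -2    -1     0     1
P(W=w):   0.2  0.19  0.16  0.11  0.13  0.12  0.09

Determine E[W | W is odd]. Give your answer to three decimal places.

-2.621

P(W is odd) = 0.2 + 0.16 + 0.13 + 0.09 = 0.58.
E[W | W is odd] = [(-5)·0.2 + (-3)·0.16 + (-1)·0.13 + 1·0.09] / 0.58
 = -1.52 / 0.58
 = -76/29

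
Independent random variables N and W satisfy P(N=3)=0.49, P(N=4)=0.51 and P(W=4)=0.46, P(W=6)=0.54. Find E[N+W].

E[N+W] = Σ_n Σ_w (n+w) · P(N=n)P(W=w)
 = 7·0.2254 + 9·0.2646 + 8·0.2346 + 10·0.2754
 = 1.5778 + 2.3814 + 1.8768 + 2.754
 = 8.59

8.59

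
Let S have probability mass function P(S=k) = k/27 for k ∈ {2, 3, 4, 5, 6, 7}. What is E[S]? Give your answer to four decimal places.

E[S] = Σ s·P(S=s)
 = 2·2/27 + 3·1/9 + 4·4/27 + 5·5/27 + 6·2/9 + 7·7/27
 = 4/27 + 1/3 + 16/27 + 25/27 + 4/3 + 49/27
 = 139/27

5.1481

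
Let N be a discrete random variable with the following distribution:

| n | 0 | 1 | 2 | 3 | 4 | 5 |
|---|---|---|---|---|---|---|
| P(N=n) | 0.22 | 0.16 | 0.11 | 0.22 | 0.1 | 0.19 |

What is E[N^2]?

E[N^2] = Σ n^2·P(N=n)
 = 0·0.22 + 1·0.16 + 4·0.11 + 9·0.22 + 16·0.1 + 25·0.19
 = 0 + 0.16 + 0.44 + 1.98 + 1.6 + 4.75
 = 8.93

8.93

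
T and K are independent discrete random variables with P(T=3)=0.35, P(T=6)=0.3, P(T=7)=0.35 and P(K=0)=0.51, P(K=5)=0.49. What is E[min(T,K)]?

2.107

E[min(T,K)] = Σ_t Σ_k min(t,k) · P(T=t)P(K=k)
 = 0·0.1785 + 3·0.1715 + 0·0.153 + 5·0.147 + 0·0.1785 + 5·0.1715
 = 0 + 0.5145 + 0 + 0.735 + 0 + 0.8575
 = 2.107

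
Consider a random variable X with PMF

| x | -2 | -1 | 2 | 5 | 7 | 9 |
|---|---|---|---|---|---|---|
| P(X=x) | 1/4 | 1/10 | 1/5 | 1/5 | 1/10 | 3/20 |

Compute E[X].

E[X] = Σ x·P(X=x)
 = (-2)·1/4 + (-1)·1/10 + 2·1/5 + 5·1/5 + 7·1/10 + 9·3/20
 = (-1/2) + (-1/10) + 2/5 + 1 + 7/10 + 27/20
 = 57/20

2.85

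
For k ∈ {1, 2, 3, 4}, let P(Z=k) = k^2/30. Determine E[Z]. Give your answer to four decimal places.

3.3333

E[Z] = Σ z·P(Z=z)
 = 1·1/30 + 2·2/15 + 3·3/10 + 4·8/15
 = 1/30 + 4/15 + 9/10 + 32/15
 = 10/3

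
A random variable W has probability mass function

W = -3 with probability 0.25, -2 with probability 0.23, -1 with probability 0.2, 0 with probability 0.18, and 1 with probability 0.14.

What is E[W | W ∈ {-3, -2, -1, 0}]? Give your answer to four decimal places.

-1.6395

P(W ∈ {-3, -2, -1, 0}) = 0.25 + 0.23 + 0.2 + 0.18 = 0.86.
E[W | W ∈ {-3, -2, -1, 0}] = [(-3)·0.25 + (-2)·0.23 + (-1)·0.2 + 0·0.18] / 0.86
 = -1.41 / 0.86
 = -141/86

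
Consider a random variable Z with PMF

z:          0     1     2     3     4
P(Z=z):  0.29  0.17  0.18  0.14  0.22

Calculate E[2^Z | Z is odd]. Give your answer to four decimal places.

P(Z is odd) = 0.17 + 0.14 = 0.31.
E[2^Z | Z is odd] = [2·0.17 + 8·0.14] / 0.31
 = 1.46 / 0.31
 = 146/31

4.7097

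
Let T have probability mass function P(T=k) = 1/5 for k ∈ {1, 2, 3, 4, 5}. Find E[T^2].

E[T^2] = Σ t^2·P(T=t)
 = 1·1/5 + 4·1/5 + 9·1/5 + 16·1/5 + 25·1/5
 = 1/5 + 4/5 + 9/5 + 16/5 + 5
 = 11

11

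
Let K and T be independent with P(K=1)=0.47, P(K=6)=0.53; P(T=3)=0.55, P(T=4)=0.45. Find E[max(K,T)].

E[max(K,T)] = Σ_k Σ_t max(k,t) · P(K=k)P(T=t)
 = 3·0.2585 + 4·0.2115 + 6·0.2915 + 6·0.2385
 = 0.7755 + 0.846 + 1.749 + 1.431
 = 4.8015

4.8015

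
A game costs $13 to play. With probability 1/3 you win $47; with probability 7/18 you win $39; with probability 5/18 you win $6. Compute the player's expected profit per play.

19.5

E[payout] = 47·1/3 + 39·7/18 + 6·5/18
 = 47/3 + 91/6 + 5/3
 = 65/2
Net = 65/2 - 13 = 39/2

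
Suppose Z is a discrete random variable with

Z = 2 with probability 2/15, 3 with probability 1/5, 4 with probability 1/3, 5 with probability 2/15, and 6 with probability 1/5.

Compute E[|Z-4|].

E[|Z-4|] = Σ |z-4|·P(Z=z)
 = 2·2/15 + 1·1/5 + 0·1/3 + 1·2/15 + 2·1/5
 = 4/15 + 1/5 + 0 + 2/15 + 2/5
 = 1

1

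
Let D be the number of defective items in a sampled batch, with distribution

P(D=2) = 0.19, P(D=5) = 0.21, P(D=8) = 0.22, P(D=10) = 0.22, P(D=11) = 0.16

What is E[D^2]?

61.45

E[D^2] = Σ d^2·P(D=d)
 = 4·0.19 + 25·0.21 + 64·0.22 + 100·0.22 + 121·0.16
 = 0.76 + 5.25 + 14.08 + 22 + 19.36
 = 61.45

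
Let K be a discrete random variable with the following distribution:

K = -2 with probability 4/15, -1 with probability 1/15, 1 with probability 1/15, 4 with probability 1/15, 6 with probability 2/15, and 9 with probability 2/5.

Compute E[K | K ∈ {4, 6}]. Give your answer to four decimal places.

P(K ∈ {4, 6}) = 1/15 + 2/15 = 1/5.
E[K | K ∈ {4, 6}] = [4·1/15 + 6·2/15] / (1/5)
 = 16/15 / (1/5)
 = 16/3

5.3333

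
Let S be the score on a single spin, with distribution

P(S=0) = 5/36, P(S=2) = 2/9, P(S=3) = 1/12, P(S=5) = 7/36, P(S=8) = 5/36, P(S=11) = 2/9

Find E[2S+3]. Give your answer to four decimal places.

13.4444

E[2S+3] = Σ (2s+3)·P(S=s)
 = 3·5/36 + 7·2/9 + 9·1/12 + 13·7/36 + 19·5/36 + 25·2/9
 = 5/12 + 14/9 + 3/4 + 91/36 + 95/36 + 50/9
 = 121/9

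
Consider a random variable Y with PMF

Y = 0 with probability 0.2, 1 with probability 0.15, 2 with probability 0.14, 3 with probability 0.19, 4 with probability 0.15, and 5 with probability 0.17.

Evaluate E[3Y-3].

E[3Y-3] = Σ (3y-3)·P(Y=y)
 = (-3)·0.2 + 0·0.15 + 3·0.14 + 6·0.19 + 9·0.15 + 12·0.17
 = (-0.6) + 0 + 0.42 + 1.14 + 1.35 + 2.04
 = 4.35

4.35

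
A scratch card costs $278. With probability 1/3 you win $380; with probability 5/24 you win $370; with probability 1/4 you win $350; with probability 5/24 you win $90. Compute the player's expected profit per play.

E[payout] = 380·1/3 + 370·5/24 + 350·1/4 + 90·5/24
 = 380/3 + 925/12 + 175/2 + 75/4
 = 310
Net = 310 - 278 = 32

32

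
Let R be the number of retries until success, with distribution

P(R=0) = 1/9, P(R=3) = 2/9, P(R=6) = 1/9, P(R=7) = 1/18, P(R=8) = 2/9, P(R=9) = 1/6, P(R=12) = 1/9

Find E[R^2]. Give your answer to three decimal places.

E[R^2] = Σ r^2·P(R=r)
 = 0·1/9 + 9·2/9 + 36·1/9 + 49·1/18 + 64·2/9 + 81·1/6 + 144·1/9
 = 0 + 2 + 4 + 49/18 + 128/9 + 27/2 + 16
 = 472/9

52.444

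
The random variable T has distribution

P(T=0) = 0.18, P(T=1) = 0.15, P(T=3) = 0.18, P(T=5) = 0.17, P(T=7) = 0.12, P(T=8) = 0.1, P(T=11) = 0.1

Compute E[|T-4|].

2.98

E[|T-4|] = Σ |t-4|·P(T=t)
 = 4·0.18 + 3·0.15 + 1·0.18 + 1·0.17 + 3·0.12 + 4·0.1 + 7·0.1
 = 0.72 + 0.45 + 0.18 + 0.17 + 0.36 + 0.4 + 0.7
 = 2.98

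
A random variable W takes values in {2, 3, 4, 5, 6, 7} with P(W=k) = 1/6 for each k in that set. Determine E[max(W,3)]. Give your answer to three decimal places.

4.667

E[max(W,3)] = Σ max(w,3)·P(W=w)
 = 3·1/6 + 3·1/6 + 4·1/6 + 5·1/6 + 6·1/6 + 7·1/6
 = 1/2 + 1/2 + 2/3 + 5/6 + 1 + 7/6
 = 14/3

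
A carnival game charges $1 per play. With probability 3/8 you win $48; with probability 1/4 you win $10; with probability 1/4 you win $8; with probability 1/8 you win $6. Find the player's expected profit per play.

E[payout] = 48·3/8 + 10·1/4 + 8·1/4 + 6·1/8
 = 18 + 5/2 + 2 + 3/4
 = 93/4
Net = 93/4 - 1 = 89/4

22.25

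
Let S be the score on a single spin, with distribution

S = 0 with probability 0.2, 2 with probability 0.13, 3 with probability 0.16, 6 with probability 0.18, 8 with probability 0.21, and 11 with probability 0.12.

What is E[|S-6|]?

3.22

E[|S-6|] = Σ |s-6|·P(S=s)
 = 6·0.2 + 4·0.13 + 3·0.16 + 0·0.18 + 2·0.21 + 5·0.12
 = 1.2 + 0.52 + 0.48 + 0 + 0.42 + 0.6
 = 3.22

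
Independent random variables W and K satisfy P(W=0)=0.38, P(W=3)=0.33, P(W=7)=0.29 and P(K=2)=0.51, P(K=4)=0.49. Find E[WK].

8.9996

E[WK] = Σ_w Σ_k wk · P(W=w)P(K=k)
 = 0·0.1938 + 0·0.1862 + 6·0.1683 + 12·0.1617 + 14·0.1479 + 28·0.1421
 = 0 + 0 + 1.0098 + 1.9404 + 2.0706 + 3.9788
 = 8.9996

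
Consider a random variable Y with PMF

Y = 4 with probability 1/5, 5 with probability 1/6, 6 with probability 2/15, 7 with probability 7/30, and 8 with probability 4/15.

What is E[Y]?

6.2

E[Y] = Σ y·P(Y=y)
 = 4·1/5 + 5·1/6 + 6·2/15 + 7·7/30 + 8·4/15
 = 4/5 + 5/6 + 4/5 + 49/30 + 32/15
 = 31/5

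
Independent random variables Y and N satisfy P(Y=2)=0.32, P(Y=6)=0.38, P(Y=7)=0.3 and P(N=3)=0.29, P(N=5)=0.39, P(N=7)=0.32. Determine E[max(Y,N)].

6.1208

E[max(Y,N)] = Σ_y Σ_n max(y,n) · P(Y=y)P(N=n)
 = 3·0.0928 + 5·0.1248 + 7·0.1024 + 6·0.1102 + 6·0.1482 + 7·0.1216 + 7·0.087 + 7·0.117 + 7·0.096
 = 0.2784 + 0.624 + 0.7168 + 0.6612 + 0.8892 + 0.8512 + 0.609 + 0.819 + 0.672
 = 6.1208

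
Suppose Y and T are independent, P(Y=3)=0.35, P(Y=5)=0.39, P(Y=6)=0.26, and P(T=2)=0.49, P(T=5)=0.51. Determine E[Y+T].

8.09

E[Y+T] = Σ_y Σ_t (y+t) · P(Y=y)P(T=t)
 = 5·0.1715 + 8·0.1785 + 7·0.1911 + 10·0.1989 + 8·0.1274 + 11·0.1326
 = 0.8575 + 1.428 + 1.3377 + 1.989 + 1.0192 + 1.4586
 = 8.09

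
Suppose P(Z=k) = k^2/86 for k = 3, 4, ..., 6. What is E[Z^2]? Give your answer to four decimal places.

26.2558

E[Z^2] = Σ z^2·P(Z=z)
 = 9·9/86 + 16·8/43 + 25·25/86 + 36·18/43
 = 81/86 + 128/43 + 625/86 + 648/43
 = 1129/43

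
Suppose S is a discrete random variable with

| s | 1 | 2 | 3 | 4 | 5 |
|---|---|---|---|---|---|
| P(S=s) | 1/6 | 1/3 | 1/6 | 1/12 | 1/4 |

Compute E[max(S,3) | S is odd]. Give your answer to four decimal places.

3.8571

P(S is odd) = 1/6 + 1/6 + 1/4 = 7/12.
E[max(S,3) | S is odd] = [3·1/6 + 3·1/6 + 5·1/4] / (7/12)
 = 9/4 / (7/12)
 = 27/7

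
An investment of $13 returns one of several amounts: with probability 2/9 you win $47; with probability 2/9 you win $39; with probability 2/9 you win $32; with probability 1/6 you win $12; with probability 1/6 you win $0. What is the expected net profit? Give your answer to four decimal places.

E[payout] = 47·2/9 + 39·2/9 + 32·2/9 + 12·1/6 + 0·1/6
 = 94/9 + 26/3 + 64/9 + 2 + 0
 = 254/9
Net = 254/9 - 13 = 137/9

15.2222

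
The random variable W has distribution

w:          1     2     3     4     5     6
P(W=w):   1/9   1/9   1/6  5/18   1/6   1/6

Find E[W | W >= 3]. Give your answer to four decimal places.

P(W >= 3) = 1/6 + 5/18 + 1/6 + 1/6 = 7/9.
E[W | W >= 3] = [3·1/6 + 4·5/18 + 5·1/6 + 6·1/6] / (7/9)
 = 31/9 / (7/9)
 = 31/7

4.4286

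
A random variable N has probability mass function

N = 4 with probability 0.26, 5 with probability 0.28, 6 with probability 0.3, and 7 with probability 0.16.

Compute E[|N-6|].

E[|N-6|] = Σ |n-6|·P(N=n)
 = 2·0.26 + 1·0.28 + 0·0.3 + 1·0.16
 = 0.52 + 0.28 + 0 + 0.16
 = 0.96

0.96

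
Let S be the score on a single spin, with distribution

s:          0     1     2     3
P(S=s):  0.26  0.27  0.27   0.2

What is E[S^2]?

E[S^2] = Σ s^2·P(S=s)
 = 0·0.26 + 1·0.27 + 4·0.27 + 9·0.2
 = 0 + 0.27 + 1.08 + 1.8
 = 3.15

3.15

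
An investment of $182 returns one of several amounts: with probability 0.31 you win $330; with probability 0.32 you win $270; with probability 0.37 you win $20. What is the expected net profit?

14.1

E[payout] = 330·0.31 + 270·0.32 + 20·0.37
 = 102.3 + 86.4 + 7.4
 = 196.1
Net = 196.1 - 182 = 14.1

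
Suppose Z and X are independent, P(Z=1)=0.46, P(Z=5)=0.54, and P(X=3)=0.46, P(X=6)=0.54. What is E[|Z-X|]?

E[|Z-X|] = Σ_z Σ_x |z-x| · P(Z=z)P(X=x)
 = 2·0.2116 + 5·0.2484 + 2·0.2484 + 1·0.2916
 = 0.4232 + 1.242 + 0.4968 + 0.2916
 = 2.4536

2.4536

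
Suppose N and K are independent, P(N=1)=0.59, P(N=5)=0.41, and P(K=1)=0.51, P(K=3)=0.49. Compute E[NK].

E[NK] = Σ_n Σ_k nk · P(N=n)P(K=k)
 = 1·0.3009 + 3·0.2891 + 5·0.2091 + 15·0.2009
 = 0.3009 + 0.8673 + 1.0455 + 3.0135
 = 5.2272

5.2272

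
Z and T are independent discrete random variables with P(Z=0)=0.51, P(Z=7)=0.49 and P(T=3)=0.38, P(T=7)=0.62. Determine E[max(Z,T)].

E[max(Z,T)] = Σ_z Σ_t max(z,t) · P(Z=z)P(T=t)
 = 3·0.1938 + 7·0.3162 + 7·0.1862 + 7·0.3038
 = 0.5814 + 2.2134 + 1.3034 + 2.1266
 = 6.2248

6.2248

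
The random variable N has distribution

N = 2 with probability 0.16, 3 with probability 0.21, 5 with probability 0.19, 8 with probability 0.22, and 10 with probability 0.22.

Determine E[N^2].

E[N^2] = Σ n^2·P(N=n)
 = 4·0.16 + 9·0.21 + 25·0.19 + 64·0.22 + 100·0.22
 = 0.64 + 1.89 + 4.75 + 14.08 + 22
 = 43.36

43.36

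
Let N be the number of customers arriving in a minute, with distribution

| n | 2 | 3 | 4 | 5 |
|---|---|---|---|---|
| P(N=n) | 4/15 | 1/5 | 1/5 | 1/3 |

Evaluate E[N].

E[N] = Σ n·P(N=n)
 = 2·4/15 + 3·1/5 + 4·1/5 + 5·1/3
 = 8/15 + 3/5 + 4/5 + 5/3
 = 18/5

3.6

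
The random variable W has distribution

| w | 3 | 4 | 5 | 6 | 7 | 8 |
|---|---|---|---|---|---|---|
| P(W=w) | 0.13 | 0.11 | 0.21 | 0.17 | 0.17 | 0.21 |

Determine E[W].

5.77

E[W] = Σ w·P(W=w)
 = 3·0.13 + 4·0.11 + 5·0.21 + 6·0.17 + 7·0.17 + 8·0.21
 = 0.39 + 0.44 + 1.05 + 1.02 + 1.19 + 1.68
 = 5.77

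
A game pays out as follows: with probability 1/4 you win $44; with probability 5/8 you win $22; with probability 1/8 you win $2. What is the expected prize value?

E[payout] = 44·1/4 + 22·5/8 + 2·1/8
 = 11 + 55/4 + 1/4
 = 25

25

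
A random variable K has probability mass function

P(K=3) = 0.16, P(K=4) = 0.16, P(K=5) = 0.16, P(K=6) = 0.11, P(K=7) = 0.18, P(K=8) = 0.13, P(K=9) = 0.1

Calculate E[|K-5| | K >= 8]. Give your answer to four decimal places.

3.4348

P(K >= 8) = 0.13 + 0.1 = 0.23.
E[|K-5| | K >= 8] = [3·0.13 + 4·0.1] / 0.23
 = 0.79 / 0.23
 = 79/23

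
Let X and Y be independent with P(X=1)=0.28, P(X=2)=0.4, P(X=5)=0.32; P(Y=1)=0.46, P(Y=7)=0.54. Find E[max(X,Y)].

E[max(X,Y)] = Σ_x Σ_y max(x,y) · P(X=x)P(Y=y)
 = 1·0.1288 + 7·0.1512 + 2·0.184 + 7·0.216 + 5·0.1472 + 7·0.1728
 = 0.1288 + 1.0584 + 0.368 + 1.512 + 0.736 + 1.2096
 = 5.0128

5.0128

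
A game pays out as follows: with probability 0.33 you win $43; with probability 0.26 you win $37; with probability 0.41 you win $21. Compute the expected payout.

32.42

E[payout] = 43·0.33 + 37·0.26 + 21·0.41
 = 14.19 + 9.62 + 8.61
 = 32.42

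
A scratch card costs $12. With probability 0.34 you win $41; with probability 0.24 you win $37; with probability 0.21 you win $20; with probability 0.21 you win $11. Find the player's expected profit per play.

17.33

E[payout] = 41·0.34 + 37·0.24 + 20·0.21 + 11·0.21
 = 13.94 + 8.88 + 4.2 + 2.31
 = 29.33
Net = 29.33 - 12 = 17.33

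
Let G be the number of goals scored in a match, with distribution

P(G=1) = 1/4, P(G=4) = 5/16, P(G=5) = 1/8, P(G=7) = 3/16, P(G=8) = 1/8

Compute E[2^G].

65.5

E[2^G] = Σ 2^g·P(G=g)
 = 2·1/4 + 16·5/16 + 32·1/8 + 128·3/16 + 256·1/8
 = 1/2 + 5 + 4 + 24 + 32
 = 131/2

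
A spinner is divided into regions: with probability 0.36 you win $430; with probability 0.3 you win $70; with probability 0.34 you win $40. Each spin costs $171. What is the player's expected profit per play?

18.4

E[payout] = 430·0.36 + 70·0.3 + 40·0.34
 = 154.8 + 21 + 13.6
 = 189.4
Net = 189.4 - 171 = 18.4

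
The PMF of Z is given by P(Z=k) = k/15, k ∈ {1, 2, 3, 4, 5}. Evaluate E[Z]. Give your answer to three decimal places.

E[Z] = Σ z·P(Z=z)
 = 1·1/15 + 2·2/15 + 3·1/5 + 4·4/15 + 5·1/3
 = 1/15 + 4/15 + 3/5 + 16/15 + 5/3
 = 11/3

3.667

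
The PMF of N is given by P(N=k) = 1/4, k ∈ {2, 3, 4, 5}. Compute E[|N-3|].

E[|N-3|] = Σ |n-3|·P(N=n)
 = 1·1/4 + 0·1/4 + 1·1/4 + 2·1/4
 = 1/4 + 0 + 1/4 + 1/2
 = 1

1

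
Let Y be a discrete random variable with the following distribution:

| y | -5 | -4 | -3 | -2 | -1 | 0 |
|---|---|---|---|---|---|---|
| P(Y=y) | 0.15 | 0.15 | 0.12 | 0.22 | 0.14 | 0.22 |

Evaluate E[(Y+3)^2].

3.51

E[(Y+3)^2] = Σ (y+3)^2·P(Y=y)
 = 4·0.15 + 1·0.15 + 0·0.12 + 1·0.22 + 4·0.14 + 9·0.22
 = 0.6 + 0.15 + 0 + 0.22 + 0.56 + 1.98
 = 3.51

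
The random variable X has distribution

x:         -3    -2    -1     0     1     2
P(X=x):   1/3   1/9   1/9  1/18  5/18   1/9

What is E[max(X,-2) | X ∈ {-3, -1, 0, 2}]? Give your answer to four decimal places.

-0.9091

P(X ∈ {-3, -1, 0, 2}) = 1/3 + 1/9 + 1/18 + 1/9 = 11/18.
E[max(X,-2) | X ∈ {-3, -1, 0, 2}] = [(-2)·1/3 + (-1)·1/9 + 0·1/18 + 2·1/9] / (11/18)
 = -5/9 / (11/18)
 = -10/11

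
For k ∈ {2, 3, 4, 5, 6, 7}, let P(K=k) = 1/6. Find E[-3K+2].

E[-3K+2] = Σ (-3k+2)·P(K=k)
 = (-4)·1/6 + (-7)·1/6 + (-10)·1/6 + (-13)·1/6 + (-16)·1/6 + (-19)·1/6
 = (-2/3) + (-7/6) + (-5/3) + (-13/6) + (-8/3) + (-19/6)
 = -23/2

-11.5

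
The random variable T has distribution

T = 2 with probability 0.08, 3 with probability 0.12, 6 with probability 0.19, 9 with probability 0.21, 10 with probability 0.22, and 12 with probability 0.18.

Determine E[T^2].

73.17

E[T^2] = Σ t^2·P(T=t)
 = 4·0.08 + 9·0.12 + 36·0.19 + 81·0.21 + 100·0.22 + 144·0.18
 = 0.32 + 1.08 + 6.84 + 17.01 + 22 + 25.92
 = 73.17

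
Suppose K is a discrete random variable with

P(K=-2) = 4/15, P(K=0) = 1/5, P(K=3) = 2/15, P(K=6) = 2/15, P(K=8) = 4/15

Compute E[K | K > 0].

6.25

P(K > 0) = 2/15 + 2/15 + 4/15 = 8/15.
E[K | K > 0] = [3·2/15 + 6·2/15 + 8·4/15] / (8/15)
 = 10/3 / (8/15)
 = 25/4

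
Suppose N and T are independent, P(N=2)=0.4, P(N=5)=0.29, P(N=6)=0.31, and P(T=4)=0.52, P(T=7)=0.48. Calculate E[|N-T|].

E[|N-T|] = Σ_n Σ_t |n-t| · P(N=n)P(T=t)
 = 2·0.208 + 5·0.192 + 1·0.1508 + 2·0.1392 + 2·0.1612 + 1·0.1488
 = 0.416 + 0.96 + 0.1508 + 0.2784 + 0.3224 + 0.1488
 = 2.2764

2.2764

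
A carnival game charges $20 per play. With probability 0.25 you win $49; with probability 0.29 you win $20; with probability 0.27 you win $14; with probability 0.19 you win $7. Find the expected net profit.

3.16

E[payout] = 49·0.25 + 20·0.29 + 14·0.27 + 7·0.19
 = 12.25 + 5.8 + 3.78 + 1.33
 = 23.16
Net = 23.16 - 20 = 3.16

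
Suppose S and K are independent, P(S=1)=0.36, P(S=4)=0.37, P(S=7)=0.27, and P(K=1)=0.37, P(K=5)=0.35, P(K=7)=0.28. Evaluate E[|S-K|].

2.7482

E[|S-K|] = Σ_s Σ_k |s-k| · P(S=s)P(K=k)
 = 0·0.1332 + 4·0.126 + 6·0.1008 + 3·0.1369 + 1·0.1295 + 3·0.1036 + 6·0.0999 + 2·0.0945 + 0·0.0756
 = 0 + 0.504 + 0.6048 + 0.4107 + 0.1295 + 0.3108 + 0.5994 + 0.189 + 0
 = 2.7482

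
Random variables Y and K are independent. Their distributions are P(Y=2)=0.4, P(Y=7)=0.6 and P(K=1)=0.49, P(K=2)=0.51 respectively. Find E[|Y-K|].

E[|Y-K|] = Σ_y Σ_k |y-k| · P(Y=y)P(K=k)
 = 1·0.196 + 0·0.204 + 6·0.294 + 5·0.306
 = 0.196 + 0 + 1.764 + 1.53
 = 3.49

3.49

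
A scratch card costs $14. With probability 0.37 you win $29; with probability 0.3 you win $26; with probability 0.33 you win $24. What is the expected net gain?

E[payout] = 29·0.37 + 26·0.3 + 24·0.33
 = 10.73 + 7.8 + 7.92
 = 26.45
Net = 26.45 - 14 = 12.45

12.45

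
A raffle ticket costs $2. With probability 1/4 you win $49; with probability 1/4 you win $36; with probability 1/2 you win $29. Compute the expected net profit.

E[payout] = 49·1/4 + 36·1/4 + 29·1/2
 = 49/4 + 9 + 29/2
 = 143/4
Net = 143/4 - 2 = 135/4

33.75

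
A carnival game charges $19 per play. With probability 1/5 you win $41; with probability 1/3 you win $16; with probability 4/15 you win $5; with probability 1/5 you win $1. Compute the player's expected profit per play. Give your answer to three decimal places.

E[payout] = 41·1/5 + 16·1/3 + 5·4/15 + 1·1/5
 = 41/5 + 16/3 + 4/3 + 1/5
 = 226/15
Net = 226/15 - 19 = -59/15

-3.933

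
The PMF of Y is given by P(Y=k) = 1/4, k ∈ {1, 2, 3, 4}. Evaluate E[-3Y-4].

E[-3Y-4] = Σ (-3y-4)·P(Y=y)
 = (-7)·1/4 + (-10)·1/4 + (-13)·1/4 + (-16)·1/4
 = (-7/4) + (-5/2) + (-13/4) + (-4)
 = -23/2

-11.5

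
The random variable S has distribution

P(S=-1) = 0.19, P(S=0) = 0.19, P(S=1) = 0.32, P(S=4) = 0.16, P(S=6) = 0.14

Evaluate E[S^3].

E[S^3] = Σ s^3·P(S=s)
 = (-1)·0.19 + 0·0.19 + 1·0.32 + 64·0.16 + 216·0.14
 = (-0.19) + 0 + 0.32 + 10.24 + 30.24
 = 40.61

40.61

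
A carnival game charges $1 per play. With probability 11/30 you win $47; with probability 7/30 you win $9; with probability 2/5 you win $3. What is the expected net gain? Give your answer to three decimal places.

19.533

E[payout] = 47·11/30 + 9·7/30 + 3·2/5
 = 517/30 + 21/10 + 6/5
 = 308/15
Net = 308/15 - 1 = 293/15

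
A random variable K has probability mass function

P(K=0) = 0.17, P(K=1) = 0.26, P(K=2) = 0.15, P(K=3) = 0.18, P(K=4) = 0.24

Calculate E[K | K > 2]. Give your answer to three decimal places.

P(K > 2) = 0.18 + 0.24 = 0.42.
E[K | K > 2] = [3·0.18 + 4·0.24] / 0.42
 = 1.5 / 0.42
 = 25/7

3.571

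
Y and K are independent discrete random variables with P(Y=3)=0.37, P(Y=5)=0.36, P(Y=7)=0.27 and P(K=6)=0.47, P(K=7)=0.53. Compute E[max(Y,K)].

6.6569

E[max(Y,K)] = Σ_y Σ_k max(y,k) · P(Y=y)P(K=k)
 = 6·0.1739 + 7·0.1961 + 6·0.1692 + 7·0.1908 + 7·0.1269 + 7·0.1431
 = 1.0434 + 1.3727 + 1.0152 + 1.3356 + 0.8883 + 1.0017
 = 6.6569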